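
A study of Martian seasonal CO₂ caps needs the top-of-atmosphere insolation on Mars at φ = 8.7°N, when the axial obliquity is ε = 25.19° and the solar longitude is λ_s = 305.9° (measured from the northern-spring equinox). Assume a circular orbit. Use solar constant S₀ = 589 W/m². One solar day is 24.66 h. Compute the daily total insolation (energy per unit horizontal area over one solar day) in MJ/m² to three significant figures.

14.1 MJ/m²

Solar declination: sin δ = sin ε · sin λ_s = sin 25.19° × sin 305.9° = -0.34477, so δ = -20.168°.
cos H₀ = −tan(+8.7°) tan(-20.168°) = 0.0562, H₀ = 1.5146 rad.
Bracket: H₀ sin φ sin δ + cos φ cos δ sin H₀ = 1.5146×0.15126×-0.34477 + 0.98849×0.93869×0.99842 = -0.078986 + 0.926420 = 0.847434.
Q̄ = (S₀/π) × [bracket] = (589/π) × 0.847434 = 158.88 W/m².
Daily total = Q̄ × 24.66 h × 3600 s/h = 158.88 × 24.66 × 3600 / 10⁶ = 14.10 MJ/m².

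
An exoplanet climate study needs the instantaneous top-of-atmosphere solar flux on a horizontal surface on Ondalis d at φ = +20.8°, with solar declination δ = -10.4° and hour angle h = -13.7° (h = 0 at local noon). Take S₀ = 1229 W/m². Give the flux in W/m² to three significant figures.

cos θ_z = sin φ sin δ + cos φ cos δ cos h = -0.064104 + 0.893308 = 0.829204.
Flux = S₀ · cos θ_z = 1229 × 0.829204 = 1019 W/m².

1.02e+03 W/m²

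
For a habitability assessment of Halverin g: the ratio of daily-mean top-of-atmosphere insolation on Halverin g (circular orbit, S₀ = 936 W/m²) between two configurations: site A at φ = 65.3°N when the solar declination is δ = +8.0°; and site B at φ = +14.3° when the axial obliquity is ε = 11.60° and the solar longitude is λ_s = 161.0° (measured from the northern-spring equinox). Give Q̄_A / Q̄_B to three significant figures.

Q̄_A / Q̄_B ≈ 0.637

— Configuration A (φ=+65.3°):
cos H₀ = −tan(+65.3°) tan(+8.000°) = -0.3056, H₀ = 1.8813 rad.
Bracket: H₀ sin φ sin δ + cos φ cos δ sin H₀ = 1.8813×0.90851×0.13917 + 0.41787×0.99027×0.95217 = 0.237867 + 0.394012 = 0.631879.
Q̄ = (S₀/π) × [bracket] = (936/π) × 0.631879 = 188.26 W/m².
— Configuration B (φ=+14.3°):
Solar declination: sin δ = sin ε · sin λ_s = sin 11.60° × sin 161.0° = 0.06546, so δ = +3.754°.
cos H₀ = −tan(+14.3°) tan(+3.754°) = -0.0167, H₀ = 1.5875 rad.
Bracket: H₀ sin φ sin δ + cos φ cos δ sin H₀ = 1.5875×0.24700×0.06546 + 0.96902×0.99785×0.99986 = 0.025668 + 0.966801 = 0.992469.
Q̄ = (S₀/π) × [bracket] = (936/π) × 0.992469 = 295.69 W/m².
Ratio Q̄_A / Q̄_B = 188.26 / 295.69 = 0.6367.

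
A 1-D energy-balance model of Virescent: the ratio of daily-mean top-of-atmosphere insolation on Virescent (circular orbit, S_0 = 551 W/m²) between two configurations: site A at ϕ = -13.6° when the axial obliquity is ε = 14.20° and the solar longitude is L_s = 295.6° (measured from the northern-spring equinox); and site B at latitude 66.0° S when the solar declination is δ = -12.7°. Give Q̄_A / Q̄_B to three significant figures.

— Configuration A (ϕ=-13.6°):
Solar declination: sin δ = sin ε · sin L_s = sin 14.20° × sin 295.6° = -0.22123, so δ = -12.781°.
cos h₀ = −tan(-13.6°) tan(-12.781°) = -0.0549, h₀ = 1.6257 rad.
Bracket: h₀ sin ϕ sin δ + cos ϕ cos δ sin h₀ = 1.6257×-0.23514×-0.22123 + 0.97196×0.97522×0.99849 = 0.084569 + 0.946444 = 1.031013.
Q̄ = (S_0/π) × [bracket] = (551/π) × 1.031013 = 180.83 W/m².
— Configuration B (ϕ=-66.0°):
cos h₀ = −tan(-66.0°) tan(-12.700°) = -0.5062, h₀ = 2.1015 rad.
Bracket: h₀ sin ϕ sin δ + cos ϕ cos δ sin h₀ = 2.1015×-0.91355×-0.21985 + 0.40674×0.97553×0.86244 = 0.422074 + 0.342205 = 0.764279.
Q̄ = (S_0/π) × [bracket] = (551/π) × 0.764279 = 134.05 W/m².
Ratio Q̄_A / Q̄_B = 180.83 / 134.05 = 1.349.

Q̄_A / Q̄_B ≈ 1.35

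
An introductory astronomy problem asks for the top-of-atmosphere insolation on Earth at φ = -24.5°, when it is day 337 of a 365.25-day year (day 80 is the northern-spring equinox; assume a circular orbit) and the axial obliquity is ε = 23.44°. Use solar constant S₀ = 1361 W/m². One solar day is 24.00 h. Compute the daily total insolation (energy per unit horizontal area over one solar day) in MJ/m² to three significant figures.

Solar longitude: λ_s = 360° × (337 − 80)/365.25 = 253.306°.
sin δ = sin 23.44° × sin 253.306° = -0.38102, so δ = -22.397°.
cos H₀ = −tan(-24.5°) tan(-22.397°) = -0.1878, H₀ = 1.7597 rad.
Bracket: H₀ sin φ sin δ + cos φ cos δ sin H₀ = 1.7597×-0.41469×-0.38102 + 0.90996×0.92457×0.98221 = 0.278042 + 0.826355 = 1.104397.
Q̄ = (S₀/π) × [bracket] = (1361/π) × 1.104397 = 478.45 W/m².
Daily total = Q̄ × 24.00 h × 3600 s/h = 478.45 × 24.00 × 3600 / 10⁶ = 41.34 MJ/m².

41.3 MJ/m²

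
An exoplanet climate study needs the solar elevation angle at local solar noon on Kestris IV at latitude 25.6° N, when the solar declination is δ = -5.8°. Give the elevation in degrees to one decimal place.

At local noon the hour angle is zero, so the zenith angle equals |ϕ − δ| = |+25.6° − (-5.800°)| = 31.400°.
Elevation = 90° − 31.400° = 58.6°.

58.6°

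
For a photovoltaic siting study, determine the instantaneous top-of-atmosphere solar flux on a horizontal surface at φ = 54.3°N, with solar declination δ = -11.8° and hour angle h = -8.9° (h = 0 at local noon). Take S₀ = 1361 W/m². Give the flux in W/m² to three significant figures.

cos θ_z = sin φ sin δ + cos φ cos δ cos h = -0.166068 + 0.564332 = 0.398264.
Flux = S₀ · cos θ_z = 1361 × 0.398264 = 542.0 W/m².

542 W/m²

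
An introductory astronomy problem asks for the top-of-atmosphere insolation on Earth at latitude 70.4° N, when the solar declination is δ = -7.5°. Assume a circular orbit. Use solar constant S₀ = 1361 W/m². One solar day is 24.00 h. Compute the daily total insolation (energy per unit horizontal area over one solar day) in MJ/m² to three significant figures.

6.08 MJ/m²

cos H₀ = −tan(+70.4°) tan(-7.500°) = 0.3697, H₀ = 1.1921 rad.
Bracket: H₀ sin φ sin δ + cos φ cos δ sin H₀ = 1.1921×0.94206×-0.13053 + 0.33545×0.99144×0.92914 = -0.146589 + 0.309012 = 0.162423.
Q̄ = (S₀/π) × [bracket] = (1361/π) × 0.162423 = 70.365 W/m².
Daily total = Q̄ × 24.00 h × 3600 s/h = 70.365 × 24.00 × 3600 / 10⁶ = 6.080 MJ/m².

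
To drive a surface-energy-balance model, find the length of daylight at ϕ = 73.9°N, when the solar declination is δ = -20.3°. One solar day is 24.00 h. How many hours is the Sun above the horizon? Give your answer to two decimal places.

cos h₀ = −tan ϕ · tan δ = 1.2816 ≥ 1, so the Sun never rises (polar night) and h₀ = 0.
Daylight = 2h₀/(2π) × 24.00 h = (0.0000/π) × 24.00 = 0.00 h.

0.00 h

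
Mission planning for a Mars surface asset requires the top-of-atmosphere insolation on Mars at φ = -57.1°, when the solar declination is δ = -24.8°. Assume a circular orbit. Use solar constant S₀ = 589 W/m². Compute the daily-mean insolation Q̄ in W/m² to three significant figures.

Q̄ ≈ 221 W/m²

cos H₀ = −tan(-57.1°) tan(-24.800°) = -0.7142, H₀ = 2.3663 rad.
Bracket: H₀ sin φ sin δ + cos φ cos δ sin H₀ = 2.3663×-0.83962×-0.41945 + 0.54317×0.90778×0.69990 = 0.833360 + 0.345106 = 1.178466.
Q̄ = (S₀/π) × [bracket] = (589/π) × 1.178466 = 220.9 W/m².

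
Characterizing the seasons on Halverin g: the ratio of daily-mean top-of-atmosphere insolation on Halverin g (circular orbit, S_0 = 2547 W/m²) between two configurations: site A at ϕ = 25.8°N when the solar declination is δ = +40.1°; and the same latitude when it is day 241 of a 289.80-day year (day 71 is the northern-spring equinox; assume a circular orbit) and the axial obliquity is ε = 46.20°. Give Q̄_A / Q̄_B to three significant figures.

Q̄_A / Q̄_B ≈ 1.99

— Configuration A (ϕ=+25.8°):
cos h₀ = −tan(+25.8°) tan(+40.100°) = -0.4071, h₀ = 1.9900 rad.
Bracket: h₀ sin ϕ sin δ + cos ϕ cos δ sin h₀ = 1.9900×0.43523×0.64412 + 0.90032×0.76492×0.91339 = 0.557877 + 0.629027 = 1.186904.
Q̄ = (S_0/π) × [bracket] = (2547/π) × 1.186904 = 962.26 W/m².
— Configuration B (ϕ=+25.8°):
Solar longitude: L_s = 360° × (241 − 71)/289.80 = 211.180°.
sin δ = sin 46.20° × sin 211.180° = -0.37368, so δ = -21.943°.
cos h₀ = −tan(+25.8°) tan(-21.943°) = 0.1948, h₀ = 1.3748 rad.
Bracket: h₀ sin ϕ sin δ + cos ϕ cos δ sin h₀ = 1.3748×0.43523×-0.37368 + 0.90032×0.92756×0.98085 = -0.223593 + 0.819109 = 0.595516.
Q̄ = (S_0/π) × [bracket] = (2547/π) × 0.595516 = 482.81 W/m².
Ratio Q̄_A / Q̄_B = 962.26 / 482.81 = 1.993.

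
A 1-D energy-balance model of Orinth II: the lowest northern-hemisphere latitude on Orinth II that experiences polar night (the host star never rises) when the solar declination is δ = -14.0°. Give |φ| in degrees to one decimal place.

|φ| = 76.0°

Polar night requires cos H₀ = −tan φ tan δ ≥ 1, i.e. tan φ tan δ ≤ −1.
The boundary is |tan φ| · |tan δ| = 1, so |φ| = 90° − |δ| = 90° − 14.0° = 76.0° in the northern hemisphere.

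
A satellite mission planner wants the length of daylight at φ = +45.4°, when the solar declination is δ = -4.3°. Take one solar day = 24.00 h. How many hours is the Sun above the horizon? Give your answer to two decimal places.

11.42 h

cos H₀ = −tan φ · tan δ = −tan(+45.4°) × tan(-4.300°) = 0.0762, so H₀ = 1.4945 rad = 85.63°.
Daylight = 2H₀/(2π) × 24.00 h = (1.4945/π) × 24.00 = 11.42 h.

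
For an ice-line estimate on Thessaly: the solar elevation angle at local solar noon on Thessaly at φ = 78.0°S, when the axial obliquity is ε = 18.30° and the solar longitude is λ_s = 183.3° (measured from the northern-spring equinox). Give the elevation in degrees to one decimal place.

Solar declination: sin δ = sin ε · sin λ_s = sin 18.30° × sin 183.3° = -0.01807, so δ = -1.036°.
At local noon the hour angle is zero, so the zenith angle equals |φ − δ| = |-78.0° − (-1.036°)| = 76.964°.
Elevation = 90° − 76.964° = 13.0°.

13.0°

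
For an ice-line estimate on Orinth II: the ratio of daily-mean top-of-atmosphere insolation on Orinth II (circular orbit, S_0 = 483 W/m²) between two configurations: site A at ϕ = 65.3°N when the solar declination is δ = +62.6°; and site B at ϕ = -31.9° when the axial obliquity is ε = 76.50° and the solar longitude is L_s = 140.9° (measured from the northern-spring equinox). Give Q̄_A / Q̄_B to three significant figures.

Q̄_A / Q̄_B ≈ 10.5

— Configuration A (ϕ=+65.3°):
cos h₀ = −tan(+65.3°) tan(+62.600°) = -4.1944 ≤ −1 ⇒ polar day, h₀ = π.
Bracket: h₀ sin ϕ sin δ + cos ϕ cos δ sin h₀ = 3.1416×0.90851×0.88782 + 0.41787×0.46020×0.00000 = 2.533994 + 0.000000 = 2.533994.
Q̄ = (S_0/π) × [bracket] = (483/π) × 2.533994 = 389.59 W/m².
— Configuration B (ϕ=-31.9°):
Solar declination: sin δ = sin ε · sin L_s = sin 76.50° × sin 140.9° = 0.61325, so δ = +37.825°.
cos h₀ = −tan(-31.9°) tan(+37.825°) = 0.4833, h₀ = 1.0664 rad.
Bracket: h₀ sin ϕ sin δ + cos ϕ cos δ sin h₀ = 1.0664×-0.52844×0.61325 + 0.84897×0.78989×0.87548 = -0.345584 + 0.587091 = 0.241507.
Q̄ = (S_0/π) × [bracket] = (483/π) × 0.241507 = 37.130 W/m².
Ratio Q̄_A / Q̄_B = 389.59 / 37.130 = 10.49.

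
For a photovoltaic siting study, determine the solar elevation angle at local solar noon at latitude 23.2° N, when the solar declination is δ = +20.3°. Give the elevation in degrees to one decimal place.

At local noon the hour angle is zero, so the zenith angle equals |φ − δ| = |+23.2° − (+20.300°)| = 2.900°.
Elevation = 90° − 2.900° = 87.1°.

87.1°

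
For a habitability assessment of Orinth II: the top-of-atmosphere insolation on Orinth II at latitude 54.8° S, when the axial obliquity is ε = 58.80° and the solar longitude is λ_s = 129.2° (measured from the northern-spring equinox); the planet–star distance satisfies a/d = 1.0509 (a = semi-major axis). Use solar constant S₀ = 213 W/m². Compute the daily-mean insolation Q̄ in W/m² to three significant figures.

Solar declination: sin δ = sin ε · sin λ_s = sin 58.80° × sin 129.2° = 0.66286, so δ = +41.518°.
cos H₀ = −tan(-54.8°) tan(+41.518°) = 1.2550 ≥ 1 ⇒ polar night, H₀ = 0 and Q̄ = 0.
Inverse-square distance factor (a/d)² = 1.0509² = 1.104391.

Q̄ ≈ 0.00 W/m²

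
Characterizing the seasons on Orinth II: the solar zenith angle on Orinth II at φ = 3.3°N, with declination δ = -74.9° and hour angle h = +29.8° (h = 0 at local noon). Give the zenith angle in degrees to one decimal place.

cos θ_z = sin φ sin δ + cos φ cos δ cos h = -0.055576 + 0.225682 = 0.170106.
θ_z = arccos(0.170106) = 80.2°.

θ_z = 80.2°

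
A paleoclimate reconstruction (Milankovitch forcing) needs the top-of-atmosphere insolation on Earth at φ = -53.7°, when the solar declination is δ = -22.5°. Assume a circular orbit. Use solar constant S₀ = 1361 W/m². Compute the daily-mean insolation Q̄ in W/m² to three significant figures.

cos H₀ = −tan(-53.7°) tan(-22.500°) = -0.5639, H₀ = 2.1699 rad.
Bracket: H₀ sin φ sin δ + cos φ cos δ sin H₀ = 2.1699×-0.80593×-0.38268 + 0.59201×0.92388×0.82585 = 0.669226 + 0.451696 = 1.120922.
Q̄ = (S₀/π) × [bracket] = (1361/π) × 1.120922 = 485.6 W/m².

Q̄ ≈ 486 W/m²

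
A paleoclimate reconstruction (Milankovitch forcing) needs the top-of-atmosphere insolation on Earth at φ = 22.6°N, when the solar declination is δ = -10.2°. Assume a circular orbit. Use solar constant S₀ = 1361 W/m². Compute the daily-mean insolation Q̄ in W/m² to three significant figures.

cos H₀ = −tan(+22.6°) tan(-10.200°) = 0.0749, H₀ = 1.4958 rad.
Bracket: H₀ sin φ sin δ + cos φ cos δ sin H₀ = 1.4958×0.38430×-0.17708 + 0.92321×0.98420×0.99719 = -0.101792 + 0.906070 = 0.804278.
Q̄ = (S₀/π) × [bracket] = (1361/π) × 0.804278 = 348.4 W/m².

Q̄ ≈ 348 W/m²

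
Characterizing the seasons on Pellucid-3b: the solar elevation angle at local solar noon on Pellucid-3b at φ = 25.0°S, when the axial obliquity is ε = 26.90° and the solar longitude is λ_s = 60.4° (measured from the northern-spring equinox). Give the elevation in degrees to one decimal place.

Solar declination: sin δ = sin ε · sin λ_s = sin 26.90° × sin 60.4° = 0.39339, so δ = +23.166°.
At local noon the hour angle is zero, so the zenith angle equals |φ − δ| = |-25.0° − (+23.166°)| = 48.166°.
Elevation = 90° − 48.166° = 41.8°.

41.8°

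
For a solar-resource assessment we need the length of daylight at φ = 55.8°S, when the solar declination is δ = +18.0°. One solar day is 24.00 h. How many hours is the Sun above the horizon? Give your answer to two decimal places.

8.19 h

cos H₀ = −tan φ · tan δ = −tan(-55.8°) × tan(+18.000°) = 0.4781, so H₀ = 1.0723 rad = 61.44°.
Daylight = 2H₀/(2π) × 24.00 h = (1.0723/π) × 24.00 = 8.19 h.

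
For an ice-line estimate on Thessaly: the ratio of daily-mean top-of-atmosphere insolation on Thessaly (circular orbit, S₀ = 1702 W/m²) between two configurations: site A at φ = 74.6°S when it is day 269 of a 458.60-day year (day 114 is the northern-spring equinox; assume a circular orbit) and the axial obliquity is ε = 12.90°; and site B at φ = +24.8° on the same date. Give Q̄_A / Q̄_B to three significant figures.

— Configuration A (φ=-74.6°):
Solar longitude: λ_s = 360° × (269 − 114)/458.60 = 121.675°.
sin δ = sin 12.90° × sin 121.675° = 0.19000, so δ = +10.953°.
cos H₀ = −tan(-74.6°) tan(+10.953°) = 0.7026, H₀ = 0.7918 rad.
Bracket: H₀ sin φ sin δ + cos φ cos δ sin H₀ = 0.7918×-0.96410×0.19000 + 0.26556×0.98178×0.71161 = -0.145041 + 0.185532 = 0.040491.
Q̄ = (S₀/π) × [bracket] = (1702/π) × 0.040491 = 21.937 W/m².
— Configuration B (φ=+24.8°):
cos H₀ = −tan(+24.8°) tan(+10.953°) = -0.0894, H₀ = 1.6603 rad.
Bracket: H₀ sin φ sin δ + cos φ cos δ sin H₀ = 1.6603×0.41945×0.19000 + 0.90778×0.98178×0.99599 = 0.132318 + 0.887666 = 1.019984.
Q̄ = (S₀/π) × [bracket] = (1702/π) × 1.019984 = 552.59 W/m².
Ratio Q̄_A / Q̄_B = 21.937 / 552.59 = 0.03970.

Q̄_A / Q̄_B ≈ 0.0397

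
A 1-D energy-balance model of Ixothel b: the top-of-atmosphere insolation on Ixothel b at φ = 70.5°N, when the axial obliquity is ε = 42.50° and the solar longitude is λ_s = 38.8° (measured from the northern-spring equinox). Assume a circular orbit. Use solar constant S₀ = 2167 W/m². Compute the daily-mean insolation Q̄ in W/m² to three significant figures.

Solar declination: sin δ = sin ε · sin λ_s = sin 42.50° × sin 38.8° = 0.42333, so δ = +25.045°.
cos H₀ = −tan(+70.5°) tan(+25.045°) = -1.3195 ≤ −1 ⇒ polar day, H₀ = π.
Bracket: H₀ sin φ sin δ + cos φ cos δ sin H₀ = 3.1416×0.94264×0.42333 + 0.33381×0.90598×0.00000 = 1.253649 + 0.000000 = 1.253649.
Q̄ = (S₀/π) × [bracket] = (2167/π) × 1.253649 = 864.7 W/m².

Q̄ ≈ 865 W/m²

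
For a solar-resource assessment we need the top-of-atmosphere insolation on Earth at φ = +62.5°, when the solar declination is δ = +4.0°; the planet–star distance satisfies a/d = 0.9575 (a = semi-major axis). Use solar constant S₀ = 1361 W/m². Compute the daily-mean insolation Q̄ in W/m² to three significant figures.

Q̄ ≈ 223 W/m²

cos H₀ = −tan(+62.5°) tan(+4.000°) = -0.1343, H₀ = 1.7055 rad.
Bracket: H₀ sin φ sin δ + cos φ cos δ sin H₀ = 1.7055×0.88701×0.06976 + 0.46175×0.99756×0.99094 = 0.105533 + 0.456450 = 0.561983.
Inverse-square distance factor (a/d)² = 0.9575² = 0.916806.
Q̄ = (S₀/π) × 0.916806 × [bracket] = (1361/π) × 0.916806 × 0.561983 = 223.2 W/m².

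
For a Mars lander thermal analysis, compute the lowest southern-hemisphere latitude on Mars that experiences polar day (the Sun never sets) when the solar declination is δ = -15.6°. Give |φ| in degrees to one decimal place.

Polar day requires cos H₀ = −tan φ tan δ ≤ −1, i.e. tan φ tan δ ≥ 1.
The boundary is |tan φ| · |tan δ| = 1, so |φ| = 90° − |δ| = 90° − 15.6° = 74.4° in the southern hemisphere.

|φ| = 74.4°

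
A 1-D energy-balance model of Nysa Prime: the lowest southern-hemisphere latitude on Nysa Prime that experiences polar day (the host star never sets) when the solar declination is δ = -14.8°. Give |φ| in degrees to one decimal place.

Polar day requires cos H₀ = −tan φ tan δ ≤ −1, i.e. tan φ tan δ ≥ 1.
The boundary is |tan φ| · |tan δ| = 1, so |φ| = 90° − |δ| = 90° − 14.8° = 75.2° in the southern hemisphere.

|φ| = 75.2°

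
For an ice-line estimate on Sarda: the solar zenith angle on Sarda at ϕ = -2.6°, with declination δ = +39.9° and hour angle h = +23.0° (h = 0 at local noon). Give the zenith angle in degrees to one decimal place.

θ_z = 47.4°

cos θ_z = sin ϕ sin δ + cos ϕ cos δ cos h = -0.029098 + 0.705452 = 0.676354.
θ_z = arccos(0.676354) = 47.4°.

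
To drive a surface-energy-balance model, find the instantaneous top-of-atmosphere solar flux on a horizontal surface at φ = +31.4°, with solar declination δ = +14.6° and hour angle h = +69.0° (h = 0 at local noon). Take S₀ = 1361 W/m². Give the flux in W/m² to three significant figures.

cos θ_z = sin φ sin δ + cos φ cos δ cos h = 0.131331 + 0.296008 = 0.427339.
Flux = S₀ · cos θ_z = 1361 × 0.427339 = 581.6 W/m².

582 W/m²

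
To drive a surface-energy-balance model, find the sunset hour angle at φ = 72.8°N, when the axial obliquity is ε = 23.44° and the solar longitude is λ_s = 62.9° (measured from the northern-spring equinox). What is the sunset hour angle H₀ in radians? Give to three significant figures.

H₀ = 3.14 rad

Solar declination: sin δ = sin ε · sin λ_s = sin 23.44° × sin 62.9° = 0.35412, so δ = +20.739°.
Sunrise equation: cos H₀ = −tan φ · tan δ = -1.2232 ≤ −1, so the Sun never sets (polar day) and H₀ = π.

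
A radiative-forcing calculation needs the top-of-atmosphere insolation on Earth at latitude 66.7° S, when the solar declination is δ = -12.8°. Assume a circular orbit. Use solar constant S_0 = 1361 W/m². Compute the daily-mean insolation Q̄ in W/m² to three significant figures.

Q̄ ≈ 329 W/m²

cos h₀ = −tan(-66.7°) tan(-12.800°) = -0.5275, h₀ = 2.1265 rad.
Bracket: h₀ sin ϕ sin δ + cos ϕ cos δ sin h₀ = 2.1265×-0.91845×-0.22155 + 0.39555×0.97515×0.84953 = 0.432706 + 0.327681 = 0.760387.
Q̄ = (S_0/π) × [bracket] = (1361/π) × 0.760387 = 329.4 W/m².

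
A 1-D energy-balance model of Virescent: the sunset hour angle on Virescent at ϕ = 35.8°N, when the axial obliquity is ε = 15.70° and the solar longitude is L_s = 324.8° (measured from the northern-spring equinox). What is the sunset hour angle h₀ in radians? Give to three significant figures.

Solar declination: sin δ = sin ε · sin L_s = sin 15.70° × sin 324.8° = -0.15598, so δ = -8.974°.
cos h₀ = −tan ϕ · tan δ = −tan(+35.8°) × tan(-8.974°) = 0.1139, so h₀ = 1.4567 rad = 83.46°.

h₀ = 1.46 rad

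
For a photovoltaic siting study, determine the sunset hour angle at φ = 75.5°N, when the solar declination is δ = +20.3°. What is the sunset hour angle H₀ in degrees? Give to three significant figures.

Sunrise equation: cos H₀ = −tan φ · tan δ = -1.4303 ≤ −1, so the Sun never sets (polar day) and H₀ = π.

H₀ = 180°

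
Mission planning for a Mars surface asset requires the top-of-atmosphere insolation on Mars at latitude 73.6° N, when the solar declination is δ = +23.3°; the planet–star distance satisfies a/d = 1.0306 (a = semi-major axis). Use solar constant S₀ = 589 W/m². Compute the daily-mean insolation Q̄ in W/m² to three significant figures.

Q̄ ≈ 237 W/m²

cos H₀ = −tan(+73.6°) tan(+23.300°) = -1.4633 ≤ −1 ⇒ polar day, H₀ = π.
Bracket: H₀ sin φ sin δ + cos φ cos δ sin H₀ = 3.1416×0.95931×0.39555 + 0.28234×0.91845×0.00000 = 1.192096 + 0.000000 = 1.192096.
Inverse-square distance factor (a/d)² = 1.0306² = 1.062136.
Q̄ = (S₀/π) × 1.062136 × [bracket] = (589/π) × 1.062136 × 1.192096 = 237.4 W/m².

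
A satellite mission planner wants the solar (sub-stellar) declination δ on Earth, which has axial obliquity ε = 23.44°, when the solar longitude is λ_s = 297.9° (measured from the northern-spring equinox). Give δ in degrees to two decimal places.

δ = -20.58°

sin δ = sin ε · sin λ_s = sin 23.44° × sin 297.9° = -0.351552.
δ = arcsin(-0.351552) = -20.58°.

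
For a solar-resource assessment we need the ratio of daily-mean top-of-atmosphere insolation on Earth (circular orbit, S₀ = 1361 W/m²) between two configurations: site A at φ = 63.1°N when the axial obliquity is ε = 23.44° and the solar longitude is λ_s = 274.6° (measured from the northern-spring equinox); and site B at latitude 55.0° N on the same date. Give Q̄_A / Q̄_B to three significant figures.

Q̄_A / Q̄_B ≈ 0.188

— Configuration A (φ=+63.1°):
Solar declination: sin δ = sin ε · sin λ_s = sin 23.44° × sin 274.6° = -0.39651, so δ = -23.360°.
cos H₀ = −tan(+63.1°) tan(-23.360°) = 0.8513, H₀ = 0.5523 rad.
Bracket: H₀ sin φ sin δ + cos φ cos δ sin H₀ = 0.5523×0.89180×-0.39651 + 0.45243×0.91803×0.52461 = -0.195297 + 0.217894 = 0.022597.
Q̄ = (S₀/π) × [bracket] = (1361/π) × 0.022597 = 9.7895 W/m².
— Configuration B (φ=+55.0°):
cos H₀ = −tan(+55.0°) tan(-23.360°) = 0.6168, H₀ = 0.9061 rad.
Bracket: H₀ sin φ sin δ + cos φ cos δ sin H₀ = 0.9061×0.81915×-0.39651 + 0.57358×0.91803×0.78710 = -0.294302 + 0.414458 = 0.120156.
Q̄ = (S₀/π) × [bracket] = (1361/π) × 0.120156 = 52.054 W/m².
Ratio Q̄_A / Q̄_B = 9.7895 / 52.054 = 0.1881.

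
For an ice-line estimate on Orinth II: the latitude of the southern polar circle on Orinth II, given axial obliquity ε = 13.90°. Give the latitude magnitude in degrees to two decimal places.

The polar circle is the lowest latitude that experiences at least one full rotation of continuous darkness at the northern-summer solstice; it lies at |φ| = 90° − ε = 90° − 13.90° = 76.10°.

76.10°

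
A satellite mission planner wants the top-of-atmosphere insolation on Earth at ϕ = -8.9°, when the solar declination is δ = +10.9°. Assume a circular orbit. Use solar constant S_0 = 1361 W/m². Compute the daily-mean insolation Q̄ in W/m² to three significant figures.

cos h₀ = −tan(-8.9°) tan(+10.900°) = 0.0302, h₀ = 1.5406 rad.
Bracket: h₀ sin ϕ sin δ + cos ϕ cos δ sin h₀ = 1.5406×-0.15471×0.18910 + 0.98796×0.98196×0.99955 = -0.045071 + 0.969701 = 0.924630.
Q̄ = (S_0/π) × [bracket] = (1361/π) × 0.924630 = 400.6 W/m².

Q̄ ≈ 401 W/m²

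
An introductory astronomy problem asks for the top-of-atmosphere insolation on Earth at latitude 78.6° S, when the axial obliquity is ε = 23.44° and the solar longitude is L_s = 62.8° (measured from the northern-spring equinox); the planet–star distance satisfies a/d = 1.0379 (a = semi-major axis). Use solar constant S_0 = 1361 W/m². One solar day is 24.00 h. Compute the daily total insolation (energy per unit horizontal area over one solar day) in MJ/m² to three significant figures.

Solar declination: sin δ = sin ε · sin L_s = sin 23.44° × sin 62.8° = 0.35380, so δ = +20.720°.
cos h₀ = −tan(-78.6°) tan(+20.720°) = 1.8760 ≥ 1 ⇒ polar night, h₀ = 0 and Q̄ = 0.
Inverse-square distance factor (a/d)² = 1.0379² = 1.077236.
Daily total = Q̄ × 24.00 h × 3600 s/h = 0.00 MJ/m².

0.00 MJ/m²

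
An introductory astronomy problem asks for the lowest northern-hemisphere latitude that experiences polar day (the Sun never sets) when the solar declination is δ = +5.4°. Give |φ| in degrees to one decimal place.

Polar day requires cos H₀ = −tan φ tan δ ≤ −1, i.e. tan φ tan δ ≥ 1.
The boundary is |tan φ| · |tan δ| = 1, so |φ| = 90° − |δ| = 90° − 5.4° = 84.6° in the northern hemisphere.

|φ| = 84.6°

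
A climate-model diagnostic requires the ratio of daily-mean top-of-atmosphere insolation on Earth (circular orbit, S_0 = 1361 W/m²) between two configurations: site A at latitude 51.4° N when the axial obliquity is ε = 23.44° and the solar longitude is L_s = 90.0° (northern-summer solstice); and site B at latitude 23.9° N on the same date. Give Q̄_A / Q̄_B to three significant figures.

— Configuration A (ϕ=+51.4°):
Solar declination: sin δ = sin ε · sin L_s = sin 23.44° × sin 90.0° = 0.39779, so δ = +23.440°.
cos h₀ = −tan(+51.4°) tan(+23.440°) = -0.5431, h₀ = 2.1449 rad.
Bracket: h₀ sin ϕ sin δ + cos ϕ cos δ sin h₀ = 2.1449×0.78152×0.39779 + 0.62388×0.91748×0.83965 = 0.666808 + 0.480613 = 1.147421.
Q̄ = (S_0/π) × [bracket] = (1361/π) × 1.147421 = 497.09 W/m².
— Configuration B (ϕ=+23.9°):
cos h₀ = −tan(+23.9°) tan(+23.440°) = -0.1921, h₀ = 1.7641 rad.
Bracket: h₀ sin ϕ sin δ + cos ϕ cos δ sin h₀ = 1.7641×0.40514×0.39779 + 0.91425×0.91748×0.98137 = 0.284303 + 0.823179 = 1.107482.
Q̄ = (S_0/π) × [bracket] = (1361/π) × 1.107482 = 479.78 W/m².
Ratio Q̄_A / Q̄_B = 497.09 / 479.78 = 1.036.

Q̄_A / Q̄_B ≈ 1.04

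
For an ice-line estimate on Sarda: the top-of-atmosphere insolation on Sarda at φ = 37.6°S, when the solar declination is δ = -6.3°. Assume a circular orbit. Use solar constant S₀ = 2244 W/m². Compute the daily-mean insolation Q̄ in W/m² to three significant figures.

Q̄ ≈ 640 W/m²

cos H₀ = −tan(-37.6°) tan(-6.300°) = -0.0850, H₀ = 1.6559 rad.
Bracket: H₀ sin φ sin δ + cos φ cos δ sin H₀ = 1.6559×-0.61015×-0.10973 + 0.79229×0.99396×0.99638 = 0.110865 + 0.784654 = 0.895519.
Q̄ = (S₀/π) × [bracket] = (2244/π) × 0.895519 = 639.7 W/m².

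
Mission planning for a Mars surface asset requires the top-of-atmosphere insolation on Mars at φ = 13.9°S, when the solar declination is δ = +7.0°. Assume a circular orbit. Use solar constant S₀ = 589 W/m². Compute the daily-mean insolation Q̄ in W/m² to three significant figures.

cos H₀ = −tan(-13.9°) tan(+7.000°) = 0.0304, H₀ = 1.5404 rad.
Bracket: H₀ sin φ sin δ + cos φ cos δ sin H₀ = 1.5404×-0.24023×0.12187 + 0.97072×0.99255×0.99954 = -0.045098 + 0.963045 = 0.917947.
Q̄ = (S₀/π) × [bracket] = (589/π) × 0.917947 = 172.1 W/m².

Q̄ ≈ 172 W/m²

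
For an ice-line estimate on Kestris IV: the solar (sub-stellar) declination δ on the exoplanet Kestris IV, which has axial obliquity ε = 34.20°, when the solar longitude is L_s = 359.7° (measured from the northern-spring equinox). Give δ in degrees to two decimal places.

δ = -0.17°

sin δ = sin ε · sin L_s = sin 34.20° × sin 359.7° = -0.002943.
δ = arcsin(-0.002943) = -0.17°.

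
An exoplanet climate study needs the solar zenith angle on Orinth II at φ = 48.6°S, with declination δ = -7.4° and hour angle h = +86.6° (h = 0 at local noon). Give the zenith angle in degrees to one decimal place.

θ_z = 82.2°

cos θ_z = sin φ sin δ + cos φ cos δ cos h = 0.096611 + 0.038893 = 0.135504.
θ_z = arccos(0.135504) = 82.2°.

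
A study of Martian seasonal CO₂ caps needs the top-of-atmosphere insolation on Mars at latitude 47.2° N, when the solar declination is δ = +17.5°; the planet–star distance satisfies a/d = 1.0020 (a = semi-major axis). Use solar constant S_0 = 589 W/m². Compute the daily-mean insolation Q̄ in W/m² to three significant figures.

Q̄ ≈ 194 W/m²

cos h₀ = −tan(+47.2°) tan(+17.500°) = -0.3405, h₀ = 1.9182 rad.
Bracket: h₀ sin ϕ sin δ + cos ϕ cos δ sin h₀ = 1.9182×0.73373×0.30071 + 0.67944×0.95372×0.94025 = 0.423232 + 0.609278 = 1.032510.
Inverse-square distance factor (a/d)² = 1.0020² = 1.004004.
Q̄ = (S_0/π) × 1.004004 × [bracket] = (589/π) × 1.004004 × 1.032510 = 194.4 W/m².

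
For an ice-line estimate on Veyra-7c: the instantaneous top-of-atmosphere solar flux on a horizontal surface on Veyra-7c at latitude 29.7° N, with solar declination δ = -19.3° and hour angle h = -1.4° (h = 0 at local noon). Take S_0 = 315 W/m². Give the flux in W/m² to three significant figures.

cos θ_z = sin ϕ sin δ + cos ϕ cos δ cos h = -0.163756 + 0.819571 = 0.655815.
Flux = S_0 · cos θ_z = 315 × 0.655815 = 206.6 W/m².

207 W/m²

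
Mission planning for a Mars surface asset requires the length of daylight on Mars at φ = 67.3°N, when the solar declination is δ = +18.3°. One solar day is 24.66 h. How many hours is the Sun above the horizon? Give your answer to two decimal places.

cos H₀ = −tan φ · tan δ = −tan(+67.3°) × tan(+18.300°) = -0.7906, so H₀ = 2.4826 rad = 142.24°.
Daylight = 2H₀/(2π) × 24.66 h = (2.4826/π) × 24.66 = 19.49 h.

19.49 h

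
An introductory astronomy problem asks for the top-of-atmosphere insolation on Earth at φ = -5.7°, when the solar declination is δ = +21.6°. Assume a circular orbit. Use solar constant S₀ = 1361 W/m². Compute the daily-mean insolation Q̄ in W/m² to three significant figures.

Q̄ ≈ 376 W/m²

cos H₀ = −tan(-5.7°) tan(+21.600°) = 0.0395, H₀ = 1.5313 rad.
Bracket: H₀ sin φ sin δ + cos φ cos δ sin H₀ = 1.5313×-0.09932×0.36812 + 0.99506×0.92978×0.99922 = -0.055987 + 0.924465 = 0.868478.
Q̄ = (S₀/π) × [bracket] = (1361/π) × 0.868478 = 376.2 W/m².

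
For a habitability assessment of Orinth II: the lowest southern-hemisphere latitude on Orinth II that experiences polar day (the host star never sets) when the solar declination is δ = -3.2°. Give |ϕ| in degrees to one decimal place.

Polar day requires cos h₀ = −tan ϕ tan δ ≤ −1, i.e. tan ϕ tan δ ≥ 1.
The boundary is |tan ϕ| · |tan δ| = 1, so |ϕ| = 90° − |δ| = 90° − 3.2° = 86.8° in the southern hemisphere.

|ϕ| = 86.8°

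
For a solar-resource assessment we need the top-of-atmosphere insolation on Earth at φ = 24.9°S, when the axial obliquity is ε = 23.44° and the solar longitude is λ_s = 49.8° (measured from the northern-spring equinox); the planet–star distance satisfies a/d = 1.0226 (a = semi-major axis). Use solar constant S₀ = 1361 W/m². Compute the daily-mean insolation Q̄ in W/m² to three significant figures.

Q̄ ≈ 305 W/m²

Solar declination: sin δ = sin ε · sin λ_s = sin 23.44° × sin 49.8° = 0.30383, so δ = +17.688°.
cos H₀ = −tan(-24.9°) tan(+17.688°) = 0.1480, H₀ = 1.4222 rad.
Bracket: H₀ sin φ sin δ + cos φ cos δ sin H₀ = 1.4222×-0.42104×0.30383 + 0.90704×0.95273×0.98898 = -0.181934 + 0.854641 = 0.672707.
Inverse-square distance factor (a/d)² = 1.0226² = 1.045711.
Q̄ = (S₀/π) × 1.045711 × [bracket] = (1361/π) × 1.045711 × 0.672707 = 304.8 W/m².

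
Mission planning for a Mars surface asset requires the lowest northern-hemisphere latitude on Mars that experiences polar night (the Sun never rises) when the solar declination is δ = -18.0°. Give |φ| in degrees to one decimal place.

|φ| = 72.0°

Polar night requires cos H₀ = −tan φ tan δ ≥ 1, i.e. tan φ tan δ ≤ −1.
The boundary is |tan φ| · |tan δ| = 1, so |φ| = 90° − |δ| = 90° − 18.0° = 72.0° in the northern hemisphere.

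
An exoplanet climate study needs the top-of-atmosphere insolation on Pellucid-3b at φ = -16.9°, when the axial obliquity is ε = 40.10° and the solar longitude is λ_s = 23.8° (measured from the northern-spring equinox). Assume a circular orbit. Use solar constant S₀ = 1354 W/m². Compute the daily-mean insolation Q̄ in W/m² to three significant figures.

Q̄ ≈ 348 W/m²

Solar declination: sin δ = sin ε · sin λ_s = sin 40.10° × sin 23.8° = 0.25993, so δ = +15.066°.
cos H₀ = −tan(-16.9°) tan(+15.066°) = 0.0818, H₀ = 1.4889 rad.
Bracket: H₀ sin φ sin δ + cos φ cos δ sin H₀ = 1.4889×-0.29070×0.25993 + 0.95681×0.96563×0.99665 = -0.112504 + 0.920829 = 0.808325.
Q̄ = (S₀/π) × [bracket] = (1354/π) × 0.808325 = 348.4 W/m².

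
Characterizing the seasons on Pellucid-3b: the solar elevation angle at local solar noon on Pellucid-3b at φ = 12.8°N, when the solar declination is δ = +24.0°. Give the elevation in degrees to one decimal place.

At local noon the hour angle is zero, so the zenith angle equals |φ − δ| = |+12.8° − (+24.000°)| = 11.200°.
Elevation = 90° − 11.200° = 78.8°.

78.8°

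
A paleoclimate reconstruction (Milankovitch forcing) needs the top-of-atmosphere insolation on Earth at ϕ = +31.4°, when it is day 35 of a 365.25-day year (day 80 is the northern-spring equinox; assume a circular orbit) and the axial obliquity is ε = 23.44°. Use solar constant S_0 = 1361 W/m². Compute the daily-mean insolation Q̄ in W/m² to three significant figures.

Solar longitude: L_s = 360° × (35 − 80)/365.25 = -44.353°, i.e. -44.353° + 360° = 315.647°.
sin δ = sin 23.44° × sin 315.647° = -0.27809, so δ = -16.146°.
cos h₀ = −tan(+31.4°) tan(-16.146°) = 0.1767, h₀ = 1.3931 rad.
Bracket: h₀ sin ϕ sin δ + cos ϕ cos δ sin h₀ = 1.3931×0.52101×-0.27809 + 0.85355×0.96056×0.98426 = -0.201843 + 0.806981 = 0.605138.
Q̄ = (S_0/π) × [bracket] = (1361/π) × 0.605138 = 262.2 W/m².

Q̄ ≈ 262 W/m²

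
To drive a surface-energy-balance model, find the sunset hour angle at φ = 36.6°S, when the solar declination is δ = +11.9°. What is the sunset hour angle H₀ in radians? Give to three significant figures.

cos H₀ = −tan φ · tan δ = −tan(-36.6°) × tan(+11.900°) = 0.1565, so H₀ = 1.4136 rad = 81.00°.

H₀ = 1.41 rad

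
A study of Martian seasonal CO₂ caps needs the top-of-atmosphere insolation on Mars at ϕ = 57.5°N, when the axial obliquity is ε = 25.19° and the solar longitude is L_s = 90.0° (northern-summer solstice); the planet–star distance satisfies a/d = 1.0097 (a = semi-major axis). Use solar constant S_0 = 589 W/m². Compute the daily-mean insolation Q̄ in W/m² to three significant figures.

Solar declination: sin δ = sin ε · sin L_s = sin 25.19° × sin 90.0° = 0.42562, so δ = +25.190°.
cos h₀ = −tan(+57.5°) tan(+25.190°) = -0.7383, h₀ = 2.4013 rad.
Bracket: h₀ sin ϕ sin δ + cos ϕ cos δ sin h₀ = 2.4013×0.84339×0.42562 + 0.53730×0.90490×0.67447 = 0.861979 + 0.327929 = 1.189908.
Inverse-square distance factor (a/d)² = 1.0097² = 1.019494.
Q̄ = (S_0/π) × 1.019494 × [bracket] = (589/π) × 1.019494 × 1.189908 = 227.4 W/m².

Q̄ ≈ 227 W/m²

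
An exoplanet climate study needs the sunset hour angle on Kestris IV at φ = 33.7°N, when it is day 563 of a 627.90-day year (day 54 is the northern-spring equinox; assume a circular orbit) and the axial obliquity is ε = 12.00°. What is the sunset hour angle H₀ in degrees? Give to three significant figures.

H₀ = 82.5°

Solar longitude: λ_s = 360° × (563 − 54)/627.90 = 291.830°.
sin δ = sin 12.00° × sin 291.830° = -0.19300, so δ = -11.128°.
cos H₀ = −tan φ · tan δ = −tan(+33.7°) × tan(-11.128°) = 0.1312, so H₀ = 1.4392 rad = 82.46°.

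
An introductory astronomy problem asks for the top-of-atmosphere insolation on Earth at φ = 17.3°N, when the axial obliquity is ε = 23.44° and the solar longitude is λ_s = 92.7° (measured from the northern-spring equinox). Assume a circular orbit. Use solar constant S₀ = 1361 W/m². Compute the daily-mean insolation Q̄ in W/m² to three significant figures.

Q̄ ≈ 463 W/m²

Solar declination: sin δ = sin ε · sin λ_s = sin 23.44° × sin 92.7° = 0.39735, so δ = +23.412°.
cos H₀ = −tan(+17.3°) tan(+23.412°) = -0.1349, H₀ = 1.7061 rad.
Bracket: H₀ sin φ sin δ + cos φ cos δ sin H₀ = 1.7061×0.29737×0.39735 + 0.95476×0.91767×0.99086 = 0.201593 + 0.868147 = 1.069740.
Q̄ = (S₀/π) × [bracket] = (1361/π) × 1.069740 = 463.4 W/m².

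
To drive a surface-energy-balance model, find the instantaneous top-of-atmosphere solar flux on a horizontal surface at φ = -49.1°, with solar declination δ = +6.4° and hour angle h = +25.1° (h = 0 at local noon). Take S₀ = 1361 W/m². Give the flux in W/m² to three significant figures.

cos θ_z = sin φ sin δ + cos φ cos δ cos h = -0.084254 + 0.589218 = 0.504964.
Flux = S₀ · cos θ_z = 1361 × 0.504964 = 687.3 W/m².

687 W/m²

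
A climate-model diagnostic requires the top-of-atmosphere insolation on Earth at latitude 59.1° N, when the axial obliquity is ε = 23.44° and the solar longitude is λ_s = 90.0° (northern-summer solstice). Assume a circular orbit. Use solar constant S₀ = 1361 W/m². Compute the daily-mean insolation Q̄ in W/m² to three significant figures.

Q̄ ≈ 493 W/m²

Solar declination: sin δ = sin ε · sin λ_s = sin 23.44° × sin 90.0° = 0.39779, so δ = +23.440°.
cos H₀ = −tan(+59.1°) tan(+23.440°) = -0.7244, H₀ = 2.3810 rad.
Bracket: H₀ sin φ sin δ + cos φ cos δ sin H₀ = 2.3810×0.85806×0.39779 + 0.51354×0.91748×0.68934 = 0.812701 + 0.324791 = 1.137492.
Q̄ = (S₀/π) × [bracket] = (1361/π) × 1.137492 = 492.8 W/m².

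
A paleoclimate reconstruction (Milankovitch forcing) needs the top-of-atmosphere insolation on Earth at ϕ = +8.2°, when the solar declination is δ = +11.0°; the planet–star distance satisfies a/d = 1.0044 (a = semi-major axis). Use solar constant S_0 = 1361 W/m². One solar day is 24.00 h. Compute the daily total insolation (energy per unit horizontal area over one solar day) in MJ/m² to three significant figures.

cos h₀ = −tan(+8.2°) tan(+11.000°) = -0.0280, h₀ = 1.5988 rad.
Bracket: h₀ sin ϕ sin δ + cos ϕ cos δ sin h₀ = 1.5988×0.14263×0.19081 + 0.98978×0.98163×0.99961 = 0.043512 + 0.971219 = 1.014731.
Inverse-square distance factor (a/d)² = 1.0044² = 1.008819.
Q̄ = (S_0/π) × 1.008819 × [bracket] = (1361/π) × 1.008819 × 1.014731 = 443.48 W/m².
Daily total = Q̄ × 24.00 h × 3600 s/h = 443.48 × 24.00 × 3600 / 10⁶ = 38.32 MJ/m².

38.3 MJ/m²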